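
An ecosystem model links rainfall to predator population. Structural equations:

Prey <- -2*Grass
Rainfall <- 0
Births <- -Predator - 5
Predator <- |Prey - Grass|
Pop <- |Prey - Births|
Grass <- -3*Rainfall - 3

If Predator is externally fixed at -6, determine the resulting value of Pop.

Under do(Predator=-6), the mechanism Predator <- |Prey - Grass| is discarded; Predator is fixed at -6.
Grass = -3*Rainfall - 3  [with Rainfall=0]  = -3
Prey = -2*Grass  [with Grass=-3]  = 6
Births = -Predator - 5  [with Predator=-6]  = 1
Pop = |Prey - Births|  [with Prey=6, Births=1]  = 5

5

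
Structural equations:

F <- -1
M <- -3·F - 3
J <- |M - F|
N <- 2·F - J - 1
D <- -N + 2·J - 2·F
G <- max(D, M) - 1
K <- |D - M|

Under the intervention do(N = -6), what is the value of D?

Intervening sets N = -6 and removes its equation (N <- 2·F - J - 1).
M = -3·F - 3  [with F=-1]  = 0
J = |M - F|  [with M=0, F=-1]  = 1
D = -N + 2·J - 2·F  [with N=-6, J=1, F=-1]  = 10

10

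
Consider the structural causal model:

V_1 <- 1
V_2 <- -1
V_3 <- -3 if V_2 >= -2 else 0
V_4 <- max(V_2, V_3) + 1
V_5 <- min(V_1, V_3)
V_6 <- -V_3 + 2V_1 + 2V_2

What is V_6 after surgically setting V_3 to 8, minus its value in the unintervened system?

The intervention breaks the incoming arrows to V_3: V_3 <- -3 if V_2 >= -2 else 0 no longer applies, and V_3 = 8.
V_6 = -V_3 + 2V_1 + 2V_2  [with V_3=8, V_1=1, V_2=-1]  = -8
Without intervention: V_3 = -3 if V_2 >= -2 else 0  [with V_2=-1]  = -3; V_6 = -V_3 + 2V_1 + 2V_2  [with V_3=-3, V_1=1, V_2=-1]  = 3.
Change = -8 − 3 = -11.

-11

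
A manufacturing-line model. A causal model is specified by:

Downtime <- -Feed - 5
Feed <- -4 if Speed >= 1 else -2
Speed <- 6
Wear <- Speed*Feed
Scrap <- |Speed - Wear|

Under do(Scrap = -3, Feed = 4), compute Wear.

24

Setting Scrap = -3, Feed = 4 by intervention discards those variables' equations.
Wear = Speed*Feed  [with Speed=6, Feed=4]  = 24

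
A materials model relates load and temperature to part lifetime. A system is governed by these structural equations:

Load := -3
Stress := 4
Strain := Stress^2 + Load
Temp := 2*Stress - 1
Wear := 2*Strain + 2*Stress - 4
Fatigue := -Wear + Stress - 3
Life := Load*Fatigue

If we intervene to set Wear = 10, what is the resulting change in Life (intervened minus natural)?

Under do(Wear=10), the mechanism Wear := 2*Strain + 2*Stress - 4 is discarded; Wear is fixed at 10.
Fatigue = -Wear + Stress - 3  [with Wear=10, Stress=4]  = -9
Life = Load*Fatigue  [with Load=-3, Fatigue=-9]  = 27
Without intervention: Strain = Stress^2 + Load  [with Stress=4, Load=-3]  = 13; Wear = 2*Strain + 2*Stress - 4  [with Strain=13, Stress=4]  = 30; Fatigue = -Wear + Stress - 3  [with Wear=30, Stress=4]  = -29; Life = Load*Fatigue  [with Load=-3, Fatigue=-29]  = 87.
Change = 27 − 87 = -60.

-60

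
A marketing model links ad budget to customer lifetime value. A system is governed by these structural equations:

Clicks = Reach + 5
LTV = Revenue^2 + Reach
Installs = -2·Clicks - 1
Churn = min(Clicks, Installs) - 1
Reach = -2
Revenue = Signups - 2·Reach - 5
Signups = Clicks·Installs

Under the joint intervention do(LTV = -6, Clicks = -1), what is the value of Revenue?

Under do(LTV = -6, Clicks = -1), each intervened variable's structural equation is replaced by its fixed value.
Installs = -2·Clicks - 1  [with Clicks=-1]  = 1
Signups = Clicks·Installs  [with Clicks=-1, Installs=1]  = -1
Revenue = Signups - 2·Reach - 5  [with Signups=-1, Reach=-2]  = -2

-2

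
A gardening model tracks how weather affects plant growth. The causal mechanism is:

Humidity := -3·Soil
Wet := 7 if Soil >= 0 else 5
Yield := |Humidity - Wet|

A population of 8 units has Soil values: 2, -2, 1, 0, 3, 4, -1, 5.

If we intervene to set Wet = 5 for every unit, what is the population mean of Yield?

9.75

do(Wet=5) breaks Wet's dependence on Soil. With Wet=5 fixed, Yield across the units is 11, 1, 8, 5, 14, 17, 2, 20, mean 9.75.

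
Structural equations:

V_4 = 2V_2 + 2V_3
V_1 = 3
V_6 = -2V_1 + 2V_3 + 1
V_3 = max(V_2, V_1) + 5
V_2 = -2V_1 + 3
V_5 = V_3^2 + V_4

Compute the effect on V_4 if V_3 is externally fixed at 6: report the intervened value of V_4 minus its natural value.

The intervention breaks the incoming arrows to V_3: V_3 = max(V_2, V_1) + 5 no longer applies, and V_3 = 6.
V_2 = -2V_1 + 3  [with V_1=3]  = -3
V_4 = 2V_2 + 2V_3  [with V_2=-3, V_3=6]  = 6
Without intervention: V_2 = -2V_1 + 3  [with V_1=3]  = -3; V_3 = max(V_2, V_1) + 5  [with V_2=-3, V_1=3]  = 8; V_4 = 2V_2 + 2V_3  [with V_2=-3, V_3=8]  = 10.
Change = 6 − 10 = -4.

-4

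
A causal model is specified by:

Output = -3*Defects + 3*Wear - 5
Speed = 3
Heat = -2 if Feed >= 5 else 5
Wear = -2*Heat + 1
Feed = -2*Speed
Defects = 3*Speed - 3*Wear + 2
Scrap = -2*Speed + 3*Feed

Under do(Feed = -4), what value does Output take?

Under do(Feed=-4), the mechanism Feed = -2*Speed is discarded; Feed is fixed at -4.
Heat = -2 if Feed >= 5 else 5  [with Feed=-4]  = 5
Wear = -2*Heat + 1  [with Heat=5]  = -9
Defects = 3*Speed - 3*Wear + 2  [with Speed=3, Wear=-9]  = 38
Output = -3*Defects + 3*Wear - 5  [with Defects=38, Wear=-9]  = -146

-146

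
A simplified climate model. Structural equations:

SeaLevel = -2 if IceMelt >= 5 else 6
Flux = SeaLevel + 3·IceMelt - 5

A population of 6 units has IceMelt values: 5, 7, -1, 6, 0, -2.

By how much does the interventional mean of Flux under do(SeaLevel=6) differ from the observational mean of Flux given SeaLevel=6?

10.5

Every unit gets SeaLevel=6 under the intervention. Flux values become 16, 22, -2, 19, 1, -5; E[Flux|do(SeaLevel=6)] = 8.5.
Observing SeaLevel=6 restricts to units where SeaLevel's equation naturally yields 6: IceMelt ∈ {-1, 0, -2}. In that subpopulation Flux = -2, 1, -5, mean -2.
Difference = 8.5 − (-2) = 10.5.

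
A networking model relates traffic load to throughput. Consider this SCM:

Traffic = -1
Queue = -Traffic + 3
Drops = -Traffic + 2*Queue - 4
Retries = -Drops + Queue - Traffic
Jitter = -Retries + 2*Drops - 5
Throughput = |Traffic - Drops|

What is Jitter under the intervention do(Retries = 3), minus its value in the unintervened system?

-3

Intervening sets Retries = 3 and removes its equation (Retries = -Drops + Queue - Traffic).
Queue = -Traffic + 3  [with Traffic=-1]  = 4
Drops = -Traffic + 2*Queue - 4  [with Traffic=-1, Queue=4]  = 5
Jitter = -Retries + 2*Drops - 5  [with Retries=3, Drops=5]  = 2
Without intervention: Queue = -Traffic + 3  [with Traffic=-1]  = 4; Drops = -Traffic + 2*Queue - 4  [with Traffic=-1, Queue=4]  = 5; Retries = -Drops + Queue - Traffic  [with Drops=5, Queue=4, Traffic=-1]  = 0; Jitter = -Retries + 2*Drops - 5  [with Retries=0, Drops=5]  = 5.
Change = 2 − 5 = -3.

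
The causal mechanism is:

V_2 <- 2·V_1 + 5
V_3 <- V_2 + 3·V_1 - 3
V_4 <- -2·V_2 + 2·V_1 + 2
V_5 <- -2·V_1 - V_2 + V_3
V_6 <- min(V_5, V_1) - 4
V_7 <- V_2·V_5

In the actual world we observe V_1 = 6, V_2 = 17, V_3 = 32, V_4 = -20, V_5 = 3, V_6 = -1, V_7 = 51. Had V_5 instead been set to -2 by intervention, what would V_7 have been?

Under do(V_5=-2), the mechanism V_5 <- -2·V_1 - V_2 + V_3 is discarded; V_5 is fixed at -2.
V_2 = 2·V_1 + 5  [with V_1=6]  = 17
V_7 = V_2·V_5  [with V_2=17, V_5=-2]  = -34

-34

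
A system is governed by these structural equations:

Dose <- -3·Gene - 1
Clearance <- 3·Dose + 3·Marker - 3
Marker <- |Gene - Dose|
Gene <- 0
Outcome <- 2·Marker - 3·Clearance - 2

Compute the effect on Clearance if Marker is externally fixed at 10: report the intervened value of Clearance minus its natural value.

27

The intervention breaks the incoming arrows to Marker: Marker <- |Gene - Dose| no longer applies, and Marker = 10.
Dose = -3·Gene - 1  [with Gene=0]  = -1
Clearance = 3·Dose + 3·Marker - 3  [with Dose=-1, Marker=10]  = 24
Without intervention: Dose = -3·Gene - 1  [with Gene=0]  = -1; Marker = |Gene - Dose|  [with Gene=0, Dose=-1]  = 1; Clearance = 3·Dose + 3·Marker - 3  [with Dose=-1, Marker=1]  = -3.
Change = 24 − (-3) = 27.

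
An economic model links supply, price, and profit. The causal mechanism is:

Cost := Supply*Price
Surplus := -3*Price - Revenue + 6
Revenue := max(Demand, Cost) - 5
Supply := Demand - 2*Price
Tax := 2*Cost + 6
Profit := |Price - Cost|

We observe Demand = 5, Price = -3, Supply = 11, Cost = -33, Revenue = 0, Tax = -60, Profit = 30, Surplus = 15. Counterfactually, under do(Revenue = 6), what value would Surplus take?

9

do(Revenue=6) replaces the equation Revenue := max(Demand, Cost) - 5 with the constant Revenue = 6.
Surplus = -3*Price - Revenue + 6  [with Price=-3, Revenue=6]  = 9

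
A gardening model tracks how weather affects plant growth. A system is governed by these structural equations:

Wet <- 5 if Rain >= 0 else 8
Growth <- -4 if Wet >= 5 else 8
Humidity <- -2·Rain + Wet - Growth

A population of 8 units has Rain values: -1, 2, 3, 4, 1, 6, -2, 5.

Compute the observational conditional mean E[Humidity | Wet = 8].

Conditioning on Wet=8 selects the 2 unit(s) with Rain ∈ {-1, -2}. Their Humidity values: 14, 16. Mean = 15.

15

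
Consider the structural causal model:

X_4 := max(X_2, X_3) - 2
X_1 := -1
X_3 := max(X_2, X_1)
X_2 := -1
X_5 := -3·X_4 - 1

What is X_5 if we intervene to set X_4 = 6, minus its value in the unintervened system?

-27

Intervening sets X_4 = 6 and removes its equation (X_4 := max(X_2, X_3) - 2).
X_5 = -3·X_4 - 1  [with X_4=6]  = -19
Without intervention: X_3 = max(X_2, X_1)  [with X_2=-1, X_1=-1]  = -1; X_4 = max(X_2, X_3) - 2  [with X_2=-1, X_3=-1]  = -3; X_5 = -3·X_4 - 1  [with X_4=-3]  = 8.
Change = -19 − 8 = -27.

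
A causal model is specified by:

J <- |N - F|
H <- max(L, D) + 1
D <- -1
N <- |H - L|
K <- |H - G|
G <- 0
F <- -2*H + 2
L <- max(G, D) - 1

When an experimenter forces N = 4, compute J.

Intervening sets N = 4 and removes its equation (N <- |H - L|).
L = max(G, D) - 1  [with G=0, D=-1]  = -1
H = max(L, D) + 1  [with L=-1, D=-1]  = 0
F = -2*H + 2  [with H=0]  = 2
J = |N - F|  [with N=4, F=2]  = 2

2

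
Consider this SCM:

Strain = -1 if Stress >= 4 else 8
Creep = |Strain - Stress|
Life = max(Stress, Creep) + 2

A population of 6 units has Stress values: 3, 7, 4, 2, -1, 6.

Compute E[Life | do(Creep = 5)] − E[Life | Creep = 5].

0.5

The intervention sets Creep=5 in all 6 units regardless of Stress. Recomputing Life per unit gives 7, 9, 7, 7, 7, 8; average 7.5.
E[Life|Creep=5] averages over only the 2 units with Creep=5 (Stress = 3, 4): Life = 7, 7, mean 7.
Difference = 7.5 − 7 = 0.5.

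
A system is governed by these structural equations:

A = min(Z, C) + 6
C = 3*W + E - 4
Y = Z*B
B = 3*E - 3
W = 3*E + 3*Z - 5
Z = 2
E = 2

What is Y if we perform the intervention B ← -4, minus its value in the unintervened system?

Under do(B=-4), the mechanism B = 3*E - 3 is discarded; B is fixed at -4.
Y = Z*B  [with Z=2, B=-4]  = -8
Without intervention: B = 3*E - 3  [with E=2]  = 3; Y = Z*B  [with Z=2, B=3]  = 6.
Change = -8 − 6 = -14.

-14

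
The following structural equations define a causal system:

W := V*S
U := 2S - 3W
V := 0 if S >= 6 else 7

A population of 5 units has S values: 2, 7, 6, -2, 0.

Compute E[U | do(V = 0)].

5.2

The intervention sets V=0 in all 5 units regardless of S. Recomputing U per unit gives 4, 14, 12, -4, 0; average 5.2.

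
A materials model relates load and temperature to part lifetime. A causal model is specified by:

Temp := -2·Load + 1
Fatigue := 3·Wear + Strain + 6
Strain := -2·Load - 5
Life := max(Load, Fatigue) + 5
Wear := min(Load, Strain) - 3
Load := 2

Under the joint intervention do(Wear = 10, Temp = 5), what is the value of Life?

The joint intervention fixes Wear = 10, Temp = 5, removing each variable's own equation.
Strain = -2·Load - 5  [with Load=2]  = -9
Fatigue = 3·Wear + Strain + 6  [with Wear=10, Strain=-9]  = 27
Life = max(Load, Fatigue) + 5  [with Load=2, Fatigue=27]  = 32

32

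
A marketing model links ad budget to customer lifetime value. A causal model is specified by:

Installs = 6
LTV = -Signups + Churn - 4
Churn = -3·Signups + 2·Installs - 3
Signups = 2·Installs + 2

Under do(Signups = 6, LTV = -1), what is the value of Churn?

-9

The joint intervention fixes Signups = 6, LTV = -1, removing each variable's own equation.
Churn = -3·Signups + 2·Installs - 3  [with Signups=6, Installs=6]  = -9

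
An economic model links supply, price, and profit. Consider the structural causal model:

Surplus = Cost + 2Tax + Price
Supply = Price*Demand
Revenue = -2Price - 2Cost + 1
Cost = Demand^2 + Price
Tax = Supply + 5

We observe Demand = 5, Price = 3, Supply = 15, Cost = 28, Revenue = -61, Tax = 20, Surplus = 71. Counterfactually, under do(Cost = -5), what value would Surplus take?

The intervention breaks the incoming arrows to Cost: Cost = Demand^2 + Price no longer applies, and Cost = -5.
Supply = Price*Demand  [with Price=3, Demand=5]  = 15
Tax = Supply + 5  [with Supply=15]  = 20
Surplus = Cost + 2Tax + Price  [with Cost=-5, Tax=20, Price=3]  = 38

38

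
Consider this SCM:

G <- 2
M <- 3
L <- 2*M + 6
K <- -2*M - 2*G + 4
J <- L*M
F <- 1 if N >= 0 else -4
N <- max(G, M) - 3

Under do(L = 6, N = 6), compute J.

18

Under do(L = 6, N = 6), each intervened variable's structural equation is replaced by its fixed value.
J = L*M  [with L=6, M=3]  = 18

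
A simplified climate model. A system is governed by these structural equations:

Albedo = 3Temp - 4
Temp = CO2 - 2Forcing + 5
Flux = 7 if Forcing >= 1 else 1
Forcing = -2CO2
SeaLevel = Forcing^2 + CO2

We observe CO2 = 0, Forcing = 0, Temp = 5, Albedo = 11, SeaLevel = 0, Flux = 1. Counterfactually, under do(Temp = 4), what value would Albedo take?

The intervention breaks the incoming arrows to Temp: Temp = CO2 - 2Forcing + 5 no longer applies, and Temp = 4.
Albedo = 3Temp - 4  [with Temp=4]  = 8

8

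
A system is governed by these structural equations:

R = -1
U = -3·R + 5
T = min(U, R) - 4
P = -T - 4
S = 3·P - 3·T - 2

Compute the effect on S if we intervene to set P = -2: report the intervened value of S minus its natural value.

-9

Intervening sets P = -2 and removes its equation (P = -T - 4).
U = -3·R + 5  [with R=-1]  = 8
T = min(U, R) - 4  [with U=8, R=-1]  = -5
S = 3·P - 3·T - 2  [with P=-2, T=-5]  = 7
Without intervention: U = -3·R + 5  [with R=-1]  = 8; T = min(U, R) - 4  [with U=8, R=-1]  = -5; P = -T - 4  [with T=-5]  = 1; S = 3·P - 3·T - 2  [with P=1, T=-5]  = 16.
Change = 7 − 16 = -9.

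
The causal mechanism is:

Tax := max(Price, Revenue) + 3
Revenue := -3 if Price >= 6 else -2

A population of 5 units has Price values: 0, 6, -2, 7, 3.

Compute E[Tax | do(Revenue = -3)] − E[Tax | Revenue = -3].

-3.7

The intervention sets Revenue=-3 in all 5 units regardless of Price. Recomputing Tax per unit gives 3, 9, 1, 10, 6; average 5.8.
E[Tax|Revenue=-3] averages over only the 2 units with Revenue=-3 (Price = 6, 7): Tax = 9, 10, mean 9.5.
Difference = 5.8 − 9.5 = -3.7.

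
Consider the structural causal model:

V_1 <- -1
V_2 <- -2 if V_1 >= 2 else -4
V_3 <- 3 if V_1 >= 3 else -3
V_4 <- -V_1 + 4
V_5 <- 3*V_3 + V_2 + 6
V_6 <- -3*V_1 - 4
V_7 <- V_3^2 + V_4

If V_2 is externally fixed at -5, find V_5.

-8

do(V_2=-5) replaces the equation V_2 <- -2 if V_1 >= 2 else -4 with the constant V_2 = -5.
V_3 = 3 if V_1 >= 3 else -3  [with V_1=-1]  = -3
V_5 = 3*V_3 + V_2 + 6  [with V_3=-3, V_2=-5]  = -8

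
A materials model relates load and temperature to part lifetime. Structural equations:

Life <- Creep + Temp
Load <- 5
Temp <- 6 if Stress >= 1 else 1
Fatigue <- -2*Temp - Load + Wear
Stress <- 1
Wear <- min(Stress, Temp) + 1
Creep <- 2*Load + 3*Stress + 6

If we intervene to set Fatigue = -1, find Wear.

do(Fatigue=-1) replaces the equation Fatigue <- -2*Temp - Load + Wear with the constant Fatigue = -1.
Since Wear is not a descendant of the intervened variable, it is unaffected.
Temp = 6 if Stress >= 1 else 1  [with Stress=1]  = 6
Wear = min(Stress, Temp) + 1  [with Stress=1, Temp=6]  = 2

2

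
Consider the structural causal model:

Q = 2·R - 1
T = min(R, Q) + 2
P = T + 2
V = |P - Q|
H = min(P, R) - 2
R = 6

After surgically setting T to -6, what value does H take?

-6

The intervention breaks the incoming arrows to T: T = min(R, Q) + 2 no longer applies, and T = -6.
P = T + 2  [with T=-6]  = -4
H = min(P, R) - 2  [with P=-4, R=6]  = -6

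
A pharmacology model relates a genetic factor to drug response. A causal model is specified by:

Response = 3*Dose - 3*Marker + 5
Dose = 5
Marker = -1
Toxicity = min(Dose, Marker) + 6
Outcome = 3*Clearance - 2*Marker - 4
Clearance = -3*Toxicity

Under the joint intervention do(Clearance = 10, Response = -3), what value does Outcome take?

28

The joint intervention fixes Clearance = 10, Response = -3, removing each variable's own equation.
Outcome = 3*Clearance - 2*Marker - 4  [with Clearance=10, Marker=-1]  = 28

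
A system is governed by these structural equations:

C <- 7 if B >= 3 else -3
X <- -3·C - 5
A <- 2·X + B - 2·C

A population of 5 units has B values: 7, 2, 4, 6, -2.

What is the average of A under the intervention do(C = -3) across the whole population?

17.4

Under do(C=-3), C's equation is replaced by C=-3 for every unit. Per-unit A: 21, 16, 18, 20, 12. Mean = 17.4.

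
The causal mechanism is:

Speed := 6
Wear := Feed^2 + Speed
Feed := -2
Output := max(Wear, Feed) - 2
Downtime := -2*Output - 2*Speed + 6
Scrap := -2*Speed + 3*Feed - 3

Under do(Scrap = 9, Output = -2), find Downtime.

-2

The joint intervention fixes Scrap = 9, Output = -2, removing each variable's own equation.
Downtime = -2*Output - 2*Speed + 6  [with Output=-2, Speed=6]  = -2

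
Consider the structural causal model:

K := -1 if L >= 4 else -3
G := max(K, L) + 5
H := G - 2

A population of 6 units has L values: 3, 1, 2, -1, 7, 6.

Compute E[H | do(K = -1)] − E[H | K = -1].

Every unit gets K=-1 under the intervention. H values become 6, 4, 5, 2, 10, 9; E[H|do(K=-1)] = 6.
Conditioning on K=-1 selects the 2 unit(s) with L ∈ {7, 6}. Their H values: 10, 9. Mean = 9.5.
Difference = 6 − 9.5 = -3.5.

-3.5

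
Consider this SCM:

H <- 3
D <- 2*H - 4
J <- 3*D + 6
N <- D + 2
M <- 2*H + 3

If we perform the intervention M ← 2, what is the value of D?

2

Under do(M=2), the mechanism M <- 2*H + 3 is discarded; M is fixed at 2.
No directed path runs from M to D, so D keeps its natural value.
D = 2*H - 4  [with H=3]  = 2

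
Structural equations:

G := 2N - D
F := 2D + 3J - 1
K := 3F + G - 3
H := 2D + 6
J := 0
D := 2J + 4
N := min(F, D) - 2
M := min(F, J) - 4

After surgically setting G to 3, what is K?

21

do(G=3) replaces the equation G := 2N - D with the constant G = 3.
D = 2J + 4  [with J=0]  = 4
F = 2D + 3J - 1  [with D=4, J=0]  = 7
K = 3F + G - 3  [with F=7, G=3]  = 21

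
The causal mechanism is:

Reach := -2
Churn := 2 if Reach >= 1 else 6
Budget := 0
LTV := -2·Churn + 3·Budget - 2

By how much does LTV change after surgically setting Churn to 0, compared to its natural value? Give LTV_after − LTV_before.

12

The intervention breaks the incoming arrows to Churn: Churn := 2 if Reach >= 1 else 6 no longer applies, and Churn = 0.
LTV = -2·Churn + 3·Budget - 2  [with Churn=0, Budget=0]  = -2
Without intervention: Churn = 2 if Reach >= 1 else 6  [with Reach=-2]  = 6; LTV = -2·Churn + 3·Budget - 2  [with Churn=6, Budget=0]  = -14.
Change = -2 − (-14) = 12.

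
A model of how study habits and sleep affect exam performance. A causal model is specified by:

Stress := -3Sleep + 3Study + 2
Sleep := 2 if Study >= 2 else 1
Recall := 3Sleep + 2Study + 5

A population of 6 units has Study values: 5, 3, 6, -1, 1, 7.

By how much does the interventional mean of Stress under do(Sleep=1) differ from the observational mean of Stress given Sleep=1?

10.5

do(Sleep=1) breaks Sleep's dependence on Study. With Sleep=1 fixed, Stress across the units is 14, 8, 17, -4, 2, 20, mean 9.5.
Conditioning on Sleep=1 selects the 2 unit(s) with Study ∈ {-1, 1}. Their Stress values: -4, 2. Mean = -1.
Difference = 9.5 − (-1) = 10.5.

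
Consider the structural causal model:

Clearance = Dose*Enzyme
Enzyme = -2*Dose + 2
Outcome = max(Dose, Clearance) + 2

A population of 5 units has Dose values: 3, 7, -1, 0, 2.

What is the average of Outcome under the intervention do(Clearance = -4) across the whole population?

4.2

The intervention sets Clearance=-4 in all 5 units regardless of Dose. Recomputing Outcome per unit gives 5, 9, 1, 2, 4; average 4.2.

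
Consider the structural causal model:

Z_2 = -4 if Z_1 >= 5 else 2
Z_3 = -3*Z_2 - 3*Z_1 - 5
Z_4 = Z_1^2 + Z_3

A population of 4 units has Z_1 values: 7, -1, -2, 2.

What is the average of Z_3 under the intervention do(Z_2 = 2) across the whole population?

-15.5

Under do(Z_2=2), Z_2's equation is replaced by Z_2=2 for every unit. Per-unit Z_3: -32, -8, -5, -17. Mean = -15.5.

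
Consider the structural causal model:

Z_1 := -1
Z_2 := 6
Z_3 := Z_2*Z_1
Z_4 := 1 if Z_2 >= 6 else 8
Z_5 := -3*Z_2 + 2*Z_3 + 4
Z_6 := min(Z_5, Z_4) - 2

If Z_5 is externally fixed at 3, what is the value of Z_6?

-1

The intervention breaks the incoming arrows to Z_5: Z_5 := -3*Z_2 + 2*Z_3 + 4 no longer applies, and Z_5 = 3.
Z_4 = 1 if Z_2 >= 6 else 8  [with Z_2=6]  = 1
Z_6 = min(Z_5, Z_4) - 2  [with Z_5=3, Z_4=1]  = -1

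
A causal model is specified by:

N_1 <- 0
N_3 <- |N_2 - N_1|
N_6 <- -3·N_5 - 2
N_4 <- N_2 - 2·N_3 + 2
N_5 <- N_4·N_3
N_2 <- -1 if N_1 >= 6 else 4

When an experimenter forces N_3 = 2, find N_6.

The intervention breaks the incoming arrows to N_3: N_3 <- |N_2 - N_1| no longer applies, and N_3 = 2.
N_2 = -1 if N_1 >= 6 else 4  [with N_1=0]  = 4
N_4 = N_2 - 2·N_3 + 2  [with N_2=4, N_3=2]  = 2
N_5 = N_4·N_3  [with N_4=2, N_3=2]  = 4
N_6 = -3·N_5 - 2  [with N_5=4]  = -14

-14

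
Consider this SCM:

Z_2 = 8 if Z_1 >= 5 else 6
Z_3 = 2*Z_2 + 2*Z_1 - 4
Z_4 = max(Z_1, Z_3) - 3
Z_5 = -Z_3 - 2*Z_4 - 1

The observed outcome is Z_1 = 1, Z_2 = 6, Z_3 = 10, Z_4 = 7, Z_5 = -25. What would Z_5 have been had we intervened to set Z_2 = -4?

do(Z_2=-4) replaces the equation Z_2 = 8 if Z_1 >= 5 else 6 with the constant Z_2 = -4.
Z_3 = 2*Z_2 + 2*Z_1 - 4  [with Z_2=-4, Z_1=1]  = -10
Z_4 = max(Z_1, Z_3) - 3  [with Z_1=1, Z_3=-10]  = -2
Z_5 = -Z_3 - 2*Z_4 - 1  [with Z_3=-10, Z_4=-2]  = 13

13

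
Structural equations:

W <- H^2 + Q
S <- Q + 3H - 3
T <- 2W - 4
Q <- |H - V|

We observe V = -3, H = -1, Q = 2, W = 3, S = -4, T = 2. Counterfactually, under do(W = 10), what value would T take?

16

Under do(W=10), the mechanism W <- H^2 + Q is discarded; W is fixed at 10.
T = 2W - 4  [with W=10]  = 16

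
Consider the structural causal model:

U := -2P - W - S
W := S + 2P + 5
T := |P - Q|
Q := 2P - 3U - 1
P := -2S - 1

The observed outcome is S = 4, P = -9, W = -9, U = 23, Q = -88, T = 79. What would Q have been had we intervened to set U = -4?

-7

Intervening sets U = -4 and removes its equation (U := -2P - W - S).
P = -2S - 1  [with S=4]  = -9
Q = 2P - 3U - 1  [with P=-9, U=-4]  = -7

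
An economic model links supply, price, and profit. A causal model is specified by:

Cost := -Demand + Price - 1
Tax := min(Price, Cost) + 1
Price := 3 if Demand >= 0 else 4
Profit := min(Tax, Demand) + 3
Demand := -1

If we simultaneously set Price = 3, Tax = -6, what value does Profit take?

-3

Setting Price = 3, Tax = -6 by intervention discards those variables' equations.
Profit = min(Tax, Demand) + 3  [with Tax=-6, Demand=-1]  = -3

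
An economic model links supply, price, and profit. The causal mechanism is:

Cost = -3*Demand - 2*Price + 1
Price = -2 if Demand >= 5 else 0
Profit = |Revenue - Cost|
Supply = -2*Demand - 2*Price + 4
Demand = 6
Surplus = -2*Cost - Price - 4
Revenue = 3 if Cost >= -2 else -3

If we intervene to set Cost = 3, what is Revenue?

Intervening sets Cost = 3 and removes its equation (Cost = -3*Demand - 2*Price + 1).
Revenue = 3 if Cost >= -2 else -3  [with Cost=3]  = 3

3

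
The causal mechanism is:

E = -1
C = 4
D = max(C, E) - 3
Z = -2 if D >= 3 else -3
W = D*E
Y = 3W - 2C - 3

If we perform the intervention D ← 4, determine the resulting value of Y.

The intervention breaks the incoming arrows to D: D = max(C, E) - 3 no longer applies, and D = 4.
W = D*E  [with D=4, E=-1]  = -4
Y = 3W - 2C - 3  [with W=-4, C=4]  = -23

-23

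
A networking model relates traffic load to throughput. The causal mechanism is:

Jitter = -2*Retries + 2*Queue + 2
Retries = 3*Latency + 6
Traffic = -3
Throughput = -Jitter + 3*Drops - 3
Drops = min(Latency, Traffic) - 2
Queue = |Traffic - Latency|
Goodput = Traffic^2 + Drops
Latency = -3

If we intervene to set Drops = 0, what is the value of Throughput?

The intervention breaks the incoming arrows to Drops: Drops = min(Latency, Traffic) - 2 no longer applies, and Drops = 0.
Queue = |Traffic - Latency|  [with Traffic=-3, Latency=-3]  = 0
Retries = 3*Latency + 6  [with Latency=-3]  = -3
Jitter = -2*Retries + 2*Queue + 2  [with Retries=-3, Queue=0]  = 8
Throughput = -Jitter + 3*Drops - 3  [with Jitter=8, Drops=0]  = -11

-11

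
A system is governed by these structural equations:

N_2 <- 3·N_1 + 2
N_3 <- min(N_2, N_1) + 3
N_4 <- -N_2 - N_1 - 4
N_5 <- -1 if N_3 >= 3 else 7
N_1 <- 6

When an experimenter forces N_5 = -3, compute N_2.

Under do(N_5=-3), the mechanism N_5 <- -1 if N_3 >= 3 else 7 is discarded; N_5 is fixed at -3.
No directed path runs from N_5 to N_2, so N_2 keeps its natural value.
N_2 = 3·N_1 + 2  [with N_1=6]  = 20

20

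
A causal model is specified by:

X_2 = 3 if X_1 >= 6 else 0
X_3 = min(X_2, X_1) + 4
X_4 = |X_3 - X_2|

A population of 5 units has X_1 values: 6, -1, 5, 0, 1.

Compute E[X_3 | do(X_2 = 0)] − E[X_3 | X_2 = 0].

do(X_2=0) breaks X_2's dependence on X_1. With X_2=0 fixed, X_3 across the units is 4, 3, 4, 4, 4, mean 3.8.
Conditioning on X_2=0 selects the 4 unit(s) with X_1 ∈ {-1, 5, 0, 1}. Their X_3 values: 3, 4, 4, 4. Mean = 3.75.
Difference = 3.8 − 3.75 = 0.05.

0.05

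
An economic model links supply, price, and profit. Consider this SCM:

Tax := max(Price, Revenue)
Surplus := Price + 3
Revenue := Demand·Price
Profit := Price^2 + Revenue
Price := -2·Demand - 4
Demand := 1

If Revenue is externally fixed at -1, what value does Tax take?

-1

The intervention breaks the incoming arrows to Revenue: Revenue := Demand·Price no longer applies, and Revenue = -1.
Price = -2·Demand - 4  [with Demand=1]  = -6
Tax = max(Price, Revenue)  [with Price=-6, Revenue=-1]  = -1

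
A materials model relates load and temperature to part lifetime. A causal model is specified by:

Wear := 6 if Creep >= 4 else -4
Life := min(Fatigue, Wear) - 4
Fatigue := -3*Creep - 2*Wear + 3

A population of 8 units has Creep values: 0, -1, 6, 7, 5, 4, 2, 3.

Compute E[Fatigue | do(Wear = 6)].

-18.75

The intervention sets Wear=6 in all 8 units regardless of Creep. Recomputing Fatigue per unit gives -9, -6, -27, -30, -24, -21, -15, -18; average -18.75.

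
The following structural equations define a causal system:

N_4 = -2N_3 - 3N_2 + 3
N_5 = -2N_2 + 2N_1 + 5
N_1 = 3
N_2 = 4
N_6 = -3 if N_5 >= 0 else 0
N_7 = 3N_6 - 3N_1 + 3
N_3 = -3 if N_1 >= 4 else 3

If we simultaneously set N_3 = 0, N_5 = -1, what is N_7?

Under do(N_3 = 0, N_5 = -1), each intervened variable's structural equation is replaced by its fixed value.
N_6 = -3 if N_5 >= 0 else 0  [with N_5=-1]  = 0
N_7 = 3N_6 - 3N_1 + 3  [with N_6=0, N_1=3]  = -6

-6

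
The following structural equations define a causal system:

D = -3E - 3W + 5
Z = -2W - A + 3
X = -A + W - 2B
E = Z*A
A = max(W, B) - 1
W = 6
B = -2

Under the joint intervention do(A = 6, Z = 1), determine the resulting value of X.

Setting A = 6, Z = 1 by intervention discards those variables' equations.
X = -A + W - 2B  [with A=6, W=6, B=-2]  = 4

4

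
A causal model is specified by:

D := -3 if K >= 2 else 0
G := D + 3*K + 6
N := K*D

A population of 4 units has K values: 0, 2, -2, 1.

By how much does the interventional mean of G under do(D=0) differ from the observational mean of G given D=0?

1.75

The intervention sets D=0 in all 4 units regardless of K. Recomputing G per unit gives 6, 12, 0, 9; average 6.75.
E[G|D=0] averages over only the 3 units with D=0 (K = 0, -2, 1): G = 6, 0, 9, mean 5.
Difference = 6.75 − 5 = 1.75.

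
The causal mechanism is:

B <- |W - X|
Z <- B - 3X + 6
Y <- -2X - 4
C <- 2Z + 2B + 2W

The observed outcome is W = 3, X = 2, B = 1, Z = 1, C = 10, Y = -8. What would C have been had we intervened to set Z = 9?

Intervening sets Z = 9 and removes its equation (Z <- B - 3X + 6).
B = |W - X|  [with W=3, X=2]  = 1
C = 2Z + 2B + 2W  [with Z=9, B=1, W=3]  = 26

26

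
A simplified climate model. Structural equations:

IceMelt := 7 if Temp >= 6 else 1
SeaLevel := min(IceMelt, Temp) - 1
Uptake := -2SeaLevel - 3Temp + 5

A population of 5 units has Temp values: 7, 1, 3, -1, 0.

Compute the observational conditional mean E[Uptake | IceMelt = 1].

4.25

Conditioning on IceMelt=1 selects the 4 unit(s) with Temp ∈ {1, 3, -1, 0}. Their Uptake values: 2, -4, 12, 7. Mean = 4.25.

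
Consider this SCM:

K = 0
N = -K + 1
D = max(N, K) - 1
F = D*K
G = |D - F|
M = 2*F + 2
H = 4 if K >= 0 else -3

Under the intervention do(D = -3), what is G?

do(D=-3) replaces the equation D = max(N, K) - 1 with the constant D = -3.
F = D*K  [with D=-3, K=0]  = 0
G = |D - F|  [with D=-3, F=0]  = 3

3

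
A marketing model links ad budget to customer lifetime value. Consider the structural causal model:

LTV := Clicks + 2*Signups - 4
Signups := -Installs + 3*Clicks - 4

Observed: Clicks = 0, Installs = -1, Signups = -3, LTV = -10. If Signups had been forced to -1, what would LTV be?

The intervention breaks the incoming arrows to Signups: Signups := -Installs + 3*Clicks - 4 no longer applies, and Signups = -1.
LTV = Clicks + 2*Signups - 4  [with Clicks=0, Signups=-1]  = -6

-6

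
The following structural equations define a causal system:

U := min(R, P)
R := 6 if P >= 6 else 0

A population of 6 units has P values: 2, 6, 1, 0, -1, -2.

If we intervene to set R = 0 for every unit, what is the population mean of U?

Under do(R=0), R's equation is replaced by R=0 for every unit. Per-unit U: 0, 0, 0, 0, -1, -2. Mean = -0.5.

-0.5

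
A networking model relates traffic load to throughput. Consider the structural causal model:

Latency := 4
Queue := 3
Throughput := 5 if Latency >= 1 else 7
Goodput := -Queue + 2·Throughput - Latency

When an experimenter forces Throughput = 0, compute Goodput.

The intervention breaks the incoming arrows to Throughput: Throughput := 5 if Latency >= 1 else 7 no longer applies, and Throughput = 0.
Goodput = -Queue + 2·Throughput - Latency  [with Queue=3, Throughput=0, Latency=4]  = -7

-7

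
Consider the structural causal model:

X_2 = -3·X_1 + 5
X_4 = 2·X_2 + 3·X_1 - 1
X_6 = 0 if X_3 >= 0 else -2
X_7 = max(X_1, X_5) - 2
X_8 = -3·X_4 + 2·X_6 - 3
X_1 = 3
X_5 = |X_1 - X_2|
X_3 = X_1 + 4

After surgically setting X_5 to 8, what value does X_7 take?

6

Under do(X_5=8), the mechanism X_5 = |X_1 - X_2| is discarded; X_5 is fixed at 8.
X_7 = max(X_1, X_5) - 2  [with X_1=3, X_5=8]  = 6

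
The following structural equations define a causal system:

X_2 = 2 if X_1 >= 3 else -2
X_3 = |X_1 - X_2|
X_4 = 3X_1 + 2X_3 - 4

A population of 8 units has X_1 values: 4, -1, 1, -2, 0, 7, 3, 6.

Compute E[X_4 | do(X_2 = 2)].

8.25

Every unit gets X_2=2 under the intervention. X_4 values become 12, -1, 1, -2, 0, 27, 7, 22; E[X_4|do(X_2=2)] = 8.25.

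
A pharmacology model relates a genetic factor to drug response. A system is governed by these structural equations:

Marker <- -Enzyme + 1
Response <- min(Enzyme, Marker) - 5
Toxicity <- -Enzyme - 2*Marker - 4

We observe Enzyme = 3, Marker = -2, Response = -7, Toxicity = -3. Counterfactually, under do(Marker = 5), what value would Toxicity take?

Under do(Marker=5), the mechanism Marker <- -Enzyme + 1 is discarded; Marker is fixed at 5.
Toxicity = -Enzyme - 2*Marker - 4  [with Enzyme=3, Marker=5]  = -17

-17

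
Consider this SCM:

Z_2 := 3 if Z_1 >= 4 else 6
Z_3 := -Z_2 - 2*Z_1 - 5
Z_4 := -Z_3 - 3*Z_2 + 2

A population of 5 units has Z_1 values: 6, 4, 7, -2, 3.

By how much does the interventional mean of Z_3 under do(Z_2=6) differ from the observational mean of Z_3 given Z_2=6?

-6.2

The intervention sets Z_2=6 in all 5 units regardless of Z_1. Recomputing Z_3 per unit gives -23, -19, -25, -7, -17; average -18.2.
E[Z_3|Z_2=6] averages over only the 2 units with Z_2=6 (Z_1 = -2, 3): Z_3 = -7, -17, mean -12.
Difference = -18.2 − (-12) = -6.2.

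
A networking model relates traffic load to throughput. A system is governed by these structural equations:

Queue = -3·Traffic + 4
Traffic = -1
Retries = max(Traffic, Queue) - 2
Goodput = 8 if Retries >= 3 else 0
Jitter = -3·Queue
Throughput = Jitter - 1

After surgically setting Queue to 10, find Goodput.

Under do(Queue=10), the mechanism Queue = -3·Traffic + 4 is discarded; Queue is fixed at 10.
Retries = max(Traffic, Queue) - 2  [with Traffic=-1, Queue=10]  = 8
Goodput = 8 if Retries >= 3 else 0  [with Retries=8]  = 8

8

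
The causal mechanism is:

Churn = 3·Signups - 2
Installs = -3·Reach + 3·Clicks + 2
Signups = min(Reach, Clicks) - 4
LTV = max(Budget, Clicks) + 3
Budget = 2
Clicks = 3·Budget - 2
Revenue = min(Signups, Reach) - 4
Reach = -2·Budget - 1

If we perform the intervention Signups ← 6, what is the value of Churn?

The intervention breaks the incoming arrows to Signups: Signups = min(Reach, Clicks) - 4 no longer applies, and Signups = 6.
Churn = 3·Signups - 2  [with Signups=6]  = 16

16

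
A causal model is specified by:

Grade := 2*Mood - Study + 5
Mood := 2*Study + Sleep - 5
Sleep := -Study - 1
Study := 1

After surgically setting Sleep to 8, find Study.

1

Under do(Sleep=8), the mechanism Sleep := -Study - 1 is discarded; Sleep is fixed at 8.
Study is not downstream of the intervention, so its value is determined by the original equations.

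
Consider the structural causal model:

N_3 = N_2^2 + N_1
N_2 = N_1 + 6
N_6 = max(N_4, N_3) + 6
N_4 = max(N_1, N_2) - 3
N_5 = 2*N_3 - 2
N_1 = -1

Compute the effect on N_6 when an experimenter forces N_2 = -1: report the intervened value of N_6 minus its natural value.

Under do(N_2=-1), the mechanism N_2 = N_1 + 6 is discarded; N_2 is fixed at -1.
N_3 = N_2^2 + N_1  [with N_2=-1, N_1=-1]  = 0
N_4 = max(N_1, N_2) - 3  [with N_1=-1, N_2=-1]  = -4
N_6 = max(N_4, N_3) + 6  [with N_4=-4, N_3=0]  = 6
Without intervention: N_2 = N_1 + 6  [with N_1=-1]  = 5; N_3 = N_2^2 + N_1  [with N_2=5, N_1=-1]  = 24; N_4 = max(N_1, N_2) - 3  [with N_1=-1, N_2=5]  = 2; N_6 = max(N_4, N_3) + 6  [with N_4=2, N_3=24]  = 30.
Change = 6 − 30 = -24.

-24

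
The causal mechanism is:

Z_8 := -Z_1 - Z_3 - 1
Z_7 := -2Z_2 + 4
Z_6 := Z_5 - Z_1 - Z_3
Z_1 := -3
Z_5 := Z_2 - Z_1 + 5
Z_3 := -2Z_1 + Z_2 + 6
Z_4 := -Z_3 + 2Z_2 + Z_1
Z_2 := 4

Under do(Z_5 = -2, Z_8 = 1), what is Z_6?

The joint intervention fixes Z_5 = -2, Z_8 = 1, removing each variable's own equation.
Z_3 = -2Z_1 + Z_2 + 6  [with Z_1=-3, Z_2=4]  = 16
Z_6 = Z_5 - Z_1 - Z_3  [with Z_5=-2, Z_1=-3, Z_3=16]  = -15

-15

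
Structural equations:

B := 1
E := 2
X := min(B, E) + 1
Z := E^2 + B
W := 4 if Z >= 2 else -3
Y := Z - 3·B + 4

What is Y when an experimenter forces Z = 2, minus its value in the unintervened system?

-3

Under do(Z=2), the mechanism Z := E^2 + B is discarded; Z is fixed at 2.
Y = Z - 3·B + 4  [with Z=2, B=1]  = 3
Without intervention: Z = E^2 + B  [with E=2, B=1]  = 5; Y = Z - 3·B + 4  [with Z=5, B=1]  = 6.
Change = 3 − 6 = -3.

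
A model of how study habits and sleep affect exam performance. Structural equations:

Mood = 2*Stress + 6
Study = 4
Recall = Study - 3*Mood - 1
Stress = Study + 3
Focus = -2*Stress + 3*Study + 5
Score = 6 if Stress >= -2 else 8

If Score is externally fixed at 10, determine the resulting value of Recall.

-57

Under do(Score=10), the mechanism Score = 6 if Stress >= -2 else 8 is discarded; Score is fixed at 10.
Since Recall is not a descendant of the intervened variable, it is unaffected.
Stress = Study + 3  [with Study=4]  = 7
Mood = 2*Stress + 6  [with Stress=7]  = 20
Recall = Study - 3*Mood - 1  [with Study=4, Mood=20]  = -57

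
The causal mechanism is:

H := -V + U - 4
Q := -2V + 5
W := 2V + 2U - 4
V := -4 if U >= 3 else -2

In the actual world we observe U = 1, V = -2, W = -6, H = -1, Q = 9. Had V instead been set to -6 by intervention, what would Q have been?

do(V=-6) replaces the equation V := -4 if U >= 3 else -2 with the constant V = -6.
Q = -2V + 5  [with V=-6]  = 17

17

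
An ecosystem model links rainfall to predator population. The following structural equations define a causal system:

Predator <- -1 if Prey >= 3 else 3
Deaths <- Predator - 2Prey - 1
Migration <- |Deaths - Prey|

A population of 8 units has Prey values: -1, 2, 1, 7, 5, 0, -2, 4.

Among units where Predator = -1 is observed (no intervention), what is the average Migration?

Conditioning on Predator=-1 selects the 3 unit(s) with Prey ∈ {7, 5, 4}. Their Migration values: 23, 17, 14. Mean = 18.

18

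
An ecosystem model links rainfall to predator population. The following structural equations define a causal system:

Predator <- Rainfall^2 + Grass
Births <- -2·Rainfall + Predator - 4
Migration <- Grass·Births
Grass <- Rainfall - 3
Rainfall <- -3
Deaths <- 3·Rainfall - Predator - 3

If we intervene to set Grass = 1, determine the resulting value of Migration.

Under do(Grass=1), the mechanism Grass <- Rainfall - 3 is discarded; Grass is fixed at 1.
Predator = Rainfall^2 + Grass  [with Rainfall=-3, Grass=1]  = 10
Births = -2·Rainfall + Predator - 4  [with Rainfall=-3, Predator=10]  = 12
Migration = Grass·Births  [with Grass=1, Births=12]  = 12

12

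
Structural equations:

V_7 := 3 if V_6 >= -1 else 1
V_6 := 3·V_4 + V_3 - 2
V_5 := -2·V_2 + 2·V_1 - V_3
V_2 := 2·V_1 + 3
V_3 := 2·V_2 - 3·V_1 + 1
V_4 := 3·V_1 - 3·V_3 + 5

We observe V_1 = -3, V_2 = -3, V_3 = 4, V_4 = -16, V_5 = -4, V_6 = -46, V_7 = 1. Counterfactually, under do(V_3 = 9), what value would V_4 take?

The intervention breaks the incoming arrows to V_3: V_3 := 2·V_2 - 3·V_1 + 1 no longer applies, and V_3 = 9.
V_4 = 3·V_1 - 3·V_3 + 5  [with V_1=-3, V_3=9]  = -31

-31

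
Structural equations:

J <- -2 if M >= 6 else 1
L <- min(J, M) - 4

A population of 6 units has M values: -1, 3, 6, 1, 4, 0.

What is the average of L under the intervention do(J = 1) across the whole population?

do(J=1) breaks J's dependence on M. With J=1 fixed, L across the units is -5, -3, -3, -3, -3, -4, mean -3.5.

-3.5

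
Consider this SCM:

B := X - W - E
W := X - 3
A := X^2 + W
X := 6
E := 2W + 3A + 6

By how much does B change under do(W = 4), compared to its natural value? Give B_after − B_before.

do(W=4) replaces the equation W := X - 3 with the constant W = 4.
A = X^2 + W  [with X=6, W=4]  = 40
E = 2W + 3A + 6  [with W=4, A=40]  = 134
B = X - W - E  [with X=6, W=4, E=134]  = -132
Without intervention: W = X - 3  [with X=6]  = 3; A = X^2 + W  [with X=6, W=3]  = 39; E = 2W + 3A + 6  [with W=3, A=39]  = 129; B = X - W - E  [with X=6, W=3, E=129]  = -126.
Change = -132 − (-126) = -6.

-6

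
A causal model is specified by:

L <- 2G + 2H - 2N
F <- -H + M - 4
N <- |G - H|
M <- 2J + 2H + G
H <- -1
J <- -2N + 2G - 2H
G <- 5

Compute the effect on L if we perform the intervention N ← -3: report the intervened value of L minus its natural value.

do(N=-3) replaces the equation N <- |G - H| with the constant N = -3.
L = 2G + 2H - 2N  [with G=5, H=-1, N=-3]  = 14
Without intervention: N = |G - H|  [with G=5, H=-1]  = 6; L = 2G + 2H - 2N  [with G=5, H=-1, N=6]  = -4.
Change = 14 − (-4) = 18.

18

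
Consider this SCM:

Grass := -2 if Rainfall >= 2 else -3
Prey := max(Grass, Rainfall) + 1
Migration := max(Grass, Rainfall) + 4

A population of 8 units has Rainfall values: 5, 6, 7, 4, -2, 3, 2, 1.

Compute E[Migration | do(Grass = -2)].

Under do(Grass=-2), Grass's equation is replaced by Grass=-2 for every unit. Per-unit Migration: 9, 10, 11, 8, 2, 7, 6, 5. Mean = 7.25.

7.25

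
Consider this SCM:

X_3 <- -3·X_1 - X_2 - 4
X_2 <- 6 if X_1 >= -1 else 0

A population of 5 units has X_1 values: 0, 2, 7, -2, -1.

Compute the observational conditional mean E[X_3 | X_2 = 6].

Conditioning on X_2=6 selects the 4 unit(s) with X_1 ∈ {0, 2, 7, -1}. Their X_3 values: -10, -16, -31, -7. Mean = -16.

-16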